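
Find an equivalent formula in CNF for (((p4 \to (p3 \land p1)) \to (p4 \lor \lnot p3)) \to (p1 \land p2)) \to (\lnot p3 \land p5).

(((p4 \to (p3 \land p1)) \to (p4 \lor \lnot p3)) \to (p1 \land p2)) \to (\lnot p3 \land p5)
≡ \lnot (((p4 \to (p3 \land p1)) \to (p4 \lor \lnot p3)) \to (p1 \land p2)) \lor (\lnot p3 \land p5)
≡ \lnot (\lnot ((p4 \to (p3 \land p1)) \to (p4 \lor \lnot p3)) \lor (p1 \land p2)) \lor (\lnot p3 \land p5)
≡ \lnot (\lnot (\lnot (p4 \to (p3 \land p1)) \lor p4 \lor \lnot p3) \lor (p1 \land p2)) \lor (\lnot p3 \land p5)
≡ \lnot (\lnot (\lnot (\lnot p4 \lor (p3 \land p1)) \lor p4 \lor \lnot p3) \lor (p1 \land p2)) \lor (\lnot p3 \land p5)
≡ (\lnot \lnot (\lnot (\lnot p4 \lor (p3 \land p1)) \lor p4 \lor \lnot p3) \land \lnot (p1 \land p2)) \lor (\lnot p3 \land p5)
≡ ((\lnot (\lnot p4 \lor (p3 \land p1)) \lor p4 \lor \lnot p3) \land \lnot (p1 \land p2)) \lor (\lnot p3 \land p5)
≡ (((\lnot \lnot p4 \land \lnot (p3 \land p1)) \lor p4 \lor \lnot p3) \land \lnot (p1 \land p2)) \lor (\lnot p3 \land p5)
≡ (((p4 \land \lnot (p3 \land p1)) \lor p4 \lor \lnot p3) \land \lnot (p1 \land p2)) \lor (\lnot p3 \land p5)
≡ (((p4 \land (\lnot p3 \lor \lnot p1)) \lor p4 \lor \lnot p3) \land \lnot (p1 \land p2)) \lor (\lnot p3 \land p5)
≡ (((p4 \land (\lnot p3 \lor \lnot p1)) \lor p4 \lor \lnot p3) \land (\lnot p1 \lor \lnot p2)) \lor (\lnot p3 \land p5)
≡ (p4 \lor p4 \lor \lnot p3 \lor \lnot p3) \land (p4 \lor p4 \lor \lnot p3 \lor p5) \land (\lnot p3 \lor \lnot p1 \lor p4 \lor \lnot p3 \lor \lnot p3) \land (\lnot p3 \lor \lnot p1 \lor p4 \lor \lnot p3 \lor p5) \land (\lnot p1 \lor \lnot p2 \lor \lnot p3) \land (\lnot p1 \lor \lnot p2 \lor p5)
≡ (p4 \lor \lnot p3) \land (\lnot p1 \lor \lnot p2 \lor \lnot p3) \land (\lnot p1 \lor \lnot p2 \lor p5)

(p4 \lor \lnot p3) \land (\lnot p1 \lor \lnot p2 \lor \lnot p3) \land (\lnot p1 \lor \lnot p2 \lor p5)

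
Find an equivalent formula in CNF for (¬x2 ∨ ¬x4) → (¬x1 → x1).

(¬x2 ∨ ¬x4) → (¬x1 → x1)
⇔ ¬(¬x2 ∨ ¬x4) ∨ (¬x1 → x1)   [eliminate →]
⇔ ¬(¬x2 ∨ ¬x4) ∨ ¬¬x1 ∨ x1   [eliminate →]
⇔ (¬¬x2 ∧ ¬¬x4) ∨ ¬¬x1 ∨ x1   [De Morgan]
⇔ (x2 ∧ ¬¬x4) ∨ ¬¬x1 ∨ x1   [double negation]
⇔ (x2 ∧ x4) ∨ ¬¬x1 ∨ x1   [double negation]
⇔ (x2 ∧ x4) ∨ x1 ∨ x1   [double negation]
⇔ (x2 ∨ x1 ∨ x1) ∧ (x4 ∨ x1 ∨ x1)   [distribute ∨ over ∧]
⇔ (x2 ∨ x1) ∧ (x4 ∨ x1)   [simplify]

(x2 ∨ x1) ∧ (x4 ∨ x1)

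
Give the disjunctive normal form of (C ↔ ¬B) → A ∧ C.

C ∧ B ∨ ¬B ∧ ¬C ∨ A ∧ C

(C ↔ ¬B) → A ∧ C
≡ ¬(C ↔ ¬B) ∨ A ∧ C   (eliminate →)
≡ ¬((C → ¬B) ∧ (¬B → C)) ∨ A ∧ C   (eliminate ↔)
≡ ¬((¬C ∨ ¬B) ∧ (¬B → C)) ∨ A ∧ C   (eliminate →)
≡ ¬((¬C ∨ ¬B) ∧ (¬¬B ∨ C)) ∨ A ∧ C   (eliminate →)
≡ ¬(¬C ∨ ¬B) ∨ ¬(¬¬B ∨ C) ∨ A ∧ C   (De Morgan)
≡ ¬¬C ∧ ¬¬B ∨ ¬(¬¬B ∨ C) ∨ A ∧ C   (De Morgan)
≡ C ∧ ¬¬B ∨ ¬(¬¬B ∨ C) ∨ A ∧ C   (double negation)
≡ C ∧ B ∨ ¬(¬¬B ∨ C) ∨ A ∧ C   (double negation)
≡ C ∧ B ∨ ¬¬¬B ∧ ¬C ∨ A ∧ C   (De Morgan)
≡ C ∧ B ∨ ¬B ∧ ¬C ∨ A ∧ C   (double negation)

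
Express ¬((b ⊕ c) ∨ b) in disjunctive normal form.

¬b ∧ ¬c

¬((b ⊕ c) ∨ b)
⇔ ¬((b ∧ ¬c) ∨ (¬b ∧ c) ∨ b)   (expand ⊕)
⇔ ¬(b ∧ ¬c) ∧ ¬(¬b ∧ c) ∧ ¬b   (De Morgan)
⇔ (¬b ∨ ¬¬c) ∧ ¬(¬b ∧ c) ∧ ¬b   (De Morgan)
⇔ (¬b ∨ c) ∧ ¬(¬b ∧ c) ∧ ¬b   (double negation)
⇔ (¬b ∨ c) ∧ (¬¬b ∨ ¬c) ∧ ¬b   (De Morgan)
⇔ (¬b ∨ c) ∧ (b ∨ ¬c) ∧ ¬b   (double negation)
⇔ (¬b ∧ b ∧ ¬b) ∨ (¬b ∧ ¬c ∧ ¬b) ∨ (c ∧ b ∧ ¬b) ∨ (c ∧ ¬c ∧ ¬b)   (distribute ∧ over ∨)
⇔ ¬b ∧ ¬c   (simplify)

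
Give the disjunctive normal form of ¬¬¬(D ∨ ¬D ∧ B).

¬¬¬(D ∨ ¬D ∧ B)
≡ ¬(D ∨ ¬D ∧ B)   [double negation]
≡ ¬D ∧ ¬(¬D ∧ B)   [De Morgan]
≡ ¬D ∧ (¬¬D ∨ ¬B)   [De Morgan]
≡ ¬D ∧ (D ∨ ¬B)   [double negation]
≡ ¬D ∧ D ∨ ¬D ∧ ¬B   [distribute ∧ over ∨]
≡ ¬D ∧ ¬B   [simplify]

¬D ∧ ¬B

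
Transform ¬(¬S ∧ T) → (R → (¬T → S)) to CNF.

T ∨ ¬R ∨ S

¬(¬S ∧ T) → (R → (¬T → S))
≡ ¬¬(¬S ∧ T) ∨ (R → (¬T → S))   [eliminate →]
≡ ¬¬(¬S ∧ T) ∨ ¬R ∨ (¬T → S)   [eliminate →]
≡ ¬¬(¬S ∧ T) ∨ ¬R ∨ ¬¬T ∨ S   [eliminate →]
≡ (¬S ∧ T) ∨ ¬R ∨ ¬¬T ∨ S   [double negation]
≡ (¬S ∧ T) ∨ ¬R ∨ T ∨ S   [double negation]
≡ (¬S ∨ ¬R ∨ T ∨ S) ∧ (T ∨ ¬R ∨ T ∨ S)   [distribute ∨ over ∧]
≡ T ∨ ¬R ∨ S   [simplify]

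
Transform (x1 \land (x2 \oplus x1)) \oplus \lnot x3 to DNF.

(x1 \land \lnot x2 \land x3) \lor (\lnot x1 \land \lnot x3) \lor (x1 \land x2 \land \lnot x3)

(x1 \land (x2 \oplus x1)) \oplus \lnot x3
≡ (x1 \land (x2 \oplus x1) \land \lnot \lnot x3) \lor (\lnot (x1 \land (x2 \oplus x1)) \land \lnot x3)
≡ (x1 \land ((x2 \land \lnot x1) \lor (\lnot x2 \land x1)) \land \lnot \lnot x3) \lor (\lnot (x1 \land (x2 \oplus x1)) \land \lnot x3)
≡ (x1 \land ((x2 \land \lnot x1) \lor (\lnot x2 \land x1)) \land \lnot \lnot x3) \lor (\lnot (x1 \land ((x2 \land \lnot x1) \lor (\lnot x2 \land x1))) \land \lnot x3)
≡ (x1 \land ((x2 \land \lnot x1) \lor (\lnot x2 \land x1)) \land x3) \lor (\lnot (x1 \land ((x2 \land \lnot x1) \lor (\lnot x2 \land x1))) \land \lnot x3)
≡ (x1 \land ((x2 \land \lnot x1) \lor (\lnot x2 \land x1)) \land x3) \lor ((\lnot x1 \lor \lnot ((x2 \land \lnot x1) \lor (\lnot x2 \land x1))) \land \lnot x3)
≡ (x1 \land ((x2 \land \lnot x1) \lor (\lnot x2 \land x1)) \land x3) \lor ((\lnot x1 \lor (\lnot (x2 \land \lnot x1) \land \lnot (\lnot x2 \land x1))) \land \lnot x3)
≡ (x1 \land ((x2 \land \lnot x1) \lor (\lnot x2 \land x1)) \land x3) \lor ((\lnot x1 \lor ((\lnot x2 \lor \lnot \lnot x1) \land \lnot (\lnot x2 \land x1))) \land \lnot x3)
≡ (x1 \land ((x2 \land \lnot x1) \lor (\lnot x2 \land x1)) \land x3) \lor ((\lnot x1 \lor ((\lnot x2 \lor x1) \land \lnot (\lnot x2 \land x1))) \land \lnot x3)
≡ (x1 \land ((x2 \land \lnot x1) \lor (\lnot x2 \land x1)) \land x3) \lor ((\lnot x1 \lor ((\lnot x2 \lor x1) \land (\lnot \lnot x2 \lor \lnot x1))) \land \lnot x3)
≡ (x1 \land ((x2 \land \lnot x1) \lor (\lnot x2 \land x1)) \land x3) \lor ((\lnot x1 \lor ((\lnot x2 \lor x1) \land (x2 \lor \lnot x1))) \land \lnot x3)
≡ (x1 \land x2 \land \lnot x1 \land x3) \lor (x1 \land \lnot x2 \land x1 \land x3) \lor (\lnot x1 \land \lnot x3) \lor (\lnot x2 \land x2 \land \lnot x3) \lor (\lnot x2 \land \lnot x1 \land \lnot x3) \lor (x1 \land x2 \land \lnot x3) \lor (x1 \land \lnot x1 \land \lnot x3)
≡ (x1 \land \lnot x2 \land x3) \lor (\lnot x1 \land \lnot x3) \lor (x1 \land x2 \land \lnot x3)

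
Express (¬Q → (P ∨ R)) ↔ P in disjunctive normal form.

(¬Q ∧ ¬P ∧ ¬R) ∨ P

(¬Q → (P ∨ R)) ↔ P
≡ ((¬Q → (P ∨ R)) → P) ∧ (P → (¬Q → (P ∨ R)))
≡ (¬(¬Q → (P ∨ R)) ∨ P) ∧ (P → (¬Q → (P ∨ R)))
≡ (¬(¬¬Q ∨ P ∨ R) ∨ P) ∧ (P → (¬Q → (P ∨ R)))
≡ (¬(¬¬Q ∨ P ∨ R) ∨ P) ∧ (¬P ∨ (¬Q → (P ∨ R)))
≡ (¬(¬¬Q ∨ P ∨ R) ∨ P) ∧ (¬P ∨ ¬¬Q ∨ P ∨ R)
≡ ((¬¬¬Q ∧ ¬P ∧ ¬R) ∨ P) ∧ (¬P ∨ ¬¬Q ∨ P ∨ R)
≡ ((¬Q ∧ ¬P ∧ ¬R) ∨ P) ∧ (¬P ∨ ¬¬Q ∨ P ∨ R)
≡ ((¬Q ∧ ¬P ∧ ¬R) ∨ P) ∧ (¬P ∨ Q ∨ P ∨ R)
≡ (¬Q ∧ ¬P ∧ ¬R ∧ ¬P) ∨ (¬Q ∧ ¬P ∧ ¬R ∧ Q) ∨ (¬Q ∧ ¬P ∧ ¬R ∧ P) ∨ (¬Q ∧ ¬P ∧ ¬R ∧ R) ∨ (P ∧ ¬P) ∨ (P ∧ Q) ∨ (P ∧ P) ∨ (P ∧ R)
≡ (¬Q ∧ ¬P ∧ ¬R) ∨ P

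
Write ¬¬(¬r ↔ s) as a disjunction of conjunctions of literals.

¬¬(¬r ↔ s)
≡ ¬¬((¬r → s) ∧ (s → ¬r))   [eliminate ↔]
≡ ¬¬((¬¬r ∨ s) ∧ (s → ¬r))   [eliminate →]
≡ ¬¬((¬¬r ∨ s) ∧ (¬s ∨ ¬r))   [eliminate →]
≡ (¬¬r ∨ s) ∧ (¬s ∨ ¬r)   [double negation]
≡ (r ∨ s) ∧ (¬s ∨ ¬r)   [double negation]
≡ (r ∧ ¬s) ∨ (r ∧ ¬r) ∨ (s ∧ ¬s) ∨ (s ∧ ¬r)   [distribute ∧ over ∨]
≡ (r ∧ ¬s) ∨ (s ∧ ¬r)   [simplify]

(r ∧ ¬s) ∨ (s ∧ ¬r)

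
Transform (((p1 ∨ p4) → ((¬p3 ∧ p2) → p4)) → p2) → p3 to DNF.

¬p2 ∨ p3

(((p1 ∨ p4) → ((¬p3 ∧ p2) → p4)) → p2) → p3
≡ ¬(((p1 ∨ p4) → ((¬p3 ∧ p2) → p4)) → p2) ∨ p3   (eliminate →)
≡ ¬(¬((p1 ∨ p4) → ((¬p3 ∧ p2) → p4)) ∨ p2) ∨ p3   (eliminate →)
≡ ¬(¬(¬(p1 ∨ p4) ∨ ((¬p3 ∧ p2) → p4)) ∨ p2) ∨ p3   (eliminate →)
≡ ¬(¬(¬(p1 ∨ p4) ∨ ¬(¬p3 ∧ p2) ∨ p4) ∨ p2) ∨ p3   (eliminate →)
≡ (¬¬(¬(p1 ∨ p4) ∨ ¬(¬p3 ∧ p2) ∨ p4) ∧ ¬p2) ∨ p3   (De Morgan)
≡ ((¬(p1 ∨ p4) ∨ ¬(¬p3 ∧ p2) ∨ p4) ∧ ¬p2) ∨ p3   (double negation)
≡ (((¬p1 ∧ ¬p4) ∨ ¬(¬p3 ∧ p2) ∨ p4) ∧ ¬p2) ∨ p3   (De Morgan)
≡ (((¬p1 ∧ ¬p4) ∨ ¬¬p3 ∨ ¬p2 ∨ p4) ∧ ¬p2) ∨ p3   (De Morgan)
≡ (((¬p1 ∧ ¬p4) ∨ p3 ∨ ¬p2 ∨ p4) ∧ ¬p2) ∨ p3   (double negation)
≡ (¬p1 ∧ ¬p4 ∧ ¬p2) ∨ (p3 ∧ ¬p2) ∨ (¬p2 ∧ ¬p2) ∨ (p4 ∧ ¬p2) ∨ p3   (distribute ∧ over ∨)
≡ ¬p2 ∨ p3   (simplify)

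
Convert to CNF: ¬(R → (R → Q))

¬(R → (R → Q))
≡ ¬(¬R ∨ (R → Q))   [eliminate →]
≡ ¬(¬R ∨ ¬R ∨ Q)   [eliminate →]
≡ ¬¬R ∧ ¬¬R ∧ ¬Q   [De Morgan]
≡ R ∧ ¬¬R ∧ ¬Q   [double negation]
≡ R ∧ R ∧ ¬Q   [double negation]
≡ R ∧ ¬Q   [simplify]

R ∧ ¬Q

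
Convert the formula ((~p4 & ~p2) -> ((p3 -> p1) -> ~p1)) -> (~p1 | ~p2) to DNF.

((~p4 & ~p2) -> ((p3 -> p1) -> ~p1)) -> (~p1 | ~p2)
= ~((~p4 & ~p2) -> ((p3 -> p1) -> ~p1)) | ~p1 | ~p2   [eliminate ->]
= ~(~(~p4 & ~p2) | ((p3 -> p1) -> ~p1)) | ~p1 | ~p2   [eliminate ->]
= ~(~(~p4 & ~p2) | ~(p3 -> p1) | ~p1) | ~p1 | ~p2   [eliminate ->]
= ~(~(~p4 & ~p2) | ~(~p3 | p1) | ~p1) | ~p1 | ~p2   [eliminate ->]
= (~~(~p4 & ~p2) & ~~(~p3 | p1) & ~~p1) | ~p1 | ~p2   [De Morgan]
= (~p4 & ~p2 & ~~(~p3 | p1) & ~~p1) | ~p1 | ~p2   [double negation]
= (~p4 & ~p2 & (~p3 | p1) & ~~p1) | ~p1 | ~p2   [double negation]
= (~p4 & ~p2 & (~p3 | p1) & p1) | ~p1 | ~p2   [double negation]
= (~p4 & ~p2 & ~p3 & p1) | (~p4 & ~p2 & p1 & p1) | ~p1 | ~p2   [distribute & over |]
= ~p1 | ~p2   [simplify]

~p1 | ~p2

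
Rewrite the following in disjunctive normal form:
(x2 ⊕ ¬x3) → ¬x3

(¬x2 ∧ x3) ∨ ¬x3

(x2 ⊕ ¬x3) → ¬x3
⇔ ¬(x2 ⊕ ¬x3) ∨ ¬x3   [eliminate →]
⇔ ¬((x2 ∧ ¬¬x3) ∨ (¬x2 ∧ ¬x3)) ∨ ¬x3   [expand ⊕]
⇔ (¬(x2 ∧ ¬¬x3) ∧ ¬(¬x2 ∧ ¬x3)) ∨ ¬x3   [De Morgan]
⇔ ((¬x2 ∨ ¬¬¬x3) ∧ ¬(¬x2 ∧ ¬x3)) ∨ ¬x3   [De Morgan]
⇔ ((¬x2 ∨ ¬x3) ∧ ¬(¬x2 ∧ ¬x3)) ∨ ¬x3   [double negation]
⇔ ((¬x2 ∨ ¬x3) ∧ (¬¬x2 ∨ ¬¬x3)) ∨ ¬x3   [De Morgan]
⇔ ((¬x2 ∨ ¬x3) ∧ (x2 ∨ ¬¬x3)) ∨ ¬x3   [double negation]
⇔ ((¬x2 ∨ ¬x3) ∧ (x2 ∨ x3)) ∨ ¬x3   [double negation]
⇔ (¬x2 ∧ x2) ∨ (¬x2 ∧ x3) ∨ (¬x3 ∧ x2) ∨ (¬x3 ∧ x3) ∨ ¬x3   [distribute ∧ over ∨]
⇔ (¬x2 ∧ x3) ∨ ¬x3   [simplify]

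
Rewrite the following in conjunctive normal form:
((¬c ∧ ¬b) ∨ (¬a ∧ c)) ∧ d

((¬c ∧ ¬b) ∨ (¬a ∧ c)) ∧ d
≡ (¬c ∨ ¬a) ∧ (¬c ∨ c) ∧ (¬b ∨ ¬a) ∧ (¬b ∨ c) ∧ d   (distribute ∨ over ∧)
≡ (¬c ∨ ¬a) ∧ (¬b ∨ ¬a) ∧ (¬b ∨ c) ∧ d   (simplify)

(¬c ∨ ¬a) ∧ (¬b ∨ ¬a) ∧ (¬b ∨ c) ∧ d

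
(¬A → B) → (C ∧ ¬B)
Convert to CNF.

(¬A ∨ C) ∧ ¬B

(¬A → B) → (C ∧ ¬B)
≡ ¬(¬A → B) ∨ (C ∧ ¬B)   — eliminate →
≡ ¬(¬¬A ∨ B) ∨ (C ∧ ¬B)   — eliminate →
≡ (¬¬¬A ∧ ¬B) ∨ (C ∧ ¬B)   — De Morgan
≡ (¬A ∧ ¬B) ∨ (C ∧ ¬B)   — double negation
≡ (¬A ∨ C) ∧ (¬A ∨ ¬B) ∧ (¬B ∨ C) ∧ (¬B ∨ ¬B)   — distribute ∨ over ∧
≡ (¬A ∨ C) ∧ ¬B   — simplify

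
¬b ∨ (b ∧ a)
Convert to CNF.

¬b ∨ (b ∧ a)
= (¬b ∨ b) ∧ (¬b ∨ a)   — distribute ∨ over ∧
= ¬b ∨ a   — simplify

¬b ∨ a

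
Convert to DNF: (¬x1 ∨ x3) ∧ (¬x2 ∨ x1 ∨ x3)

(¬x1 ∧ ¬x2) ∨ x3

(¬x1 ∨ x3) ∧ (¬x2 ∨ x1 ∨ x3)
⇔ (¬x1 ∧ ¬x2) ∨ (¬x1 ∧ x1) ∨ (¬x1 ∧ x3) ∨ (x3 ∧ ¬x2) ∨ (x3 ∧ x1) ∨ (x3 ∧ x3)   [distribute ∧ over ∨]
⇔ (¬x1 ∧ ¬x2) ∨ x3   [simplify]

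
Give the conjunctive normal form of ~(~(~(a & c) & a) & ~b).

~(~(~(a & c) & a) & ~b)
= ~~(~(a & c) & a) | ~~b   [De Morgan]
= (~(a & c) & a) | ~~b   [double negation]
= ((~a | ~c) & a) | ~~b   [De Morgan]
= ((~a | ~c) & a) | b   [double negation]
= (~a | ~c | b) & (a | b)   [distribute | over &]

(~a | ~c | b) & (a | b)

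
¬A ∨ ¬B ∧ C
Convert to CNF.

(¬A ∨ ¬B) ∧ (¬A ∨ C)

¬A ∨ ¬B ∧ C
≡ (¬A ∨ ¬B) ∧ (¬A ∨ C)   (distribute ∨ over ∧)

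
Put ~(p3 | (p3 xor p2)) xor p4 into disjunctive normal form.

(~p3 & ~p2 & ~p4) | (p3 & p4) | (~p3 & p2 & p4)

~(p3 | (p3 xor p2)) xor p4
⇔ (~(p3 | (p3 xor p2)) & ~p4) | (~~(p3 | (p3 xor p2)) & p4)   [expand xor]
⇔ (~(p3 | (p3 & ~p2) | (~p3 & p2)) & ~p4) | (~~(p3 | (p3 xor p2)) & p4)   [expand xor]
⇔ (~(p3 | (p3 & ~p2) | (~p3 & p2)) & ~p4) | (~~(p3 | (p3 & ~p2) | (~p3 & p2)) & p4)   [expand xor]
⇔ (~p3 & ~(p3 & ~p2) & ~(~p3 & p2) & ~p4) | (~~(p3 | (p3 & ~p2) | (~p3 & p2)) & p4)   [De Morgan]
⇔ (~p3 & (~p3 | ~~p2) & ~(~p3 & p2) & ~p4) | (~~(p3 | (p3 & ~p2) | (~p3 & p2)) & p4)   [De Morgan]
⇔ (~p3 & (~p3 | p2) & ~(~p3 & p2) & ~p4) | (~~(p3 | (p3 & ~p2) | (~p3 & p2)) & p4)   [double negation]
⇔ (~p3 & (~p3 | p2) & (~~p3 | ~p2) & ~p4) | (~~(p3 | (p3 & ~p2) | (~p3 & p2)) & p4)   [De Morgan]
⇔ (~p3 & (~p3 | p2) & (p3 | ~p2) & ~p4) | (~~(p3 | (p3 & ~p2) | (~p3 & p2)) & p4)   [double negation]
⇔ (~p3 & (~p3 | p2) & (p3 | ~p2) & ~p4) | ((p3 | (p3 & ~p2) | (~p3 & p2)) & p4)   [double negation]
⇔ (~p3 & ~p3 & p3 & ~p4) | (~p3 & ~p3 & ~p2 & ~p4) | (~p3 & p2 & p3 & ~p4) | (~p3 & p2 & ~p2 & ~p4) | (p3 & p4) | (p3 & ~p2 & p4) | (~p3 & p2 & p4)   [distribute & over |]
⇔ (~p3 & ~p2 & ~p4) | (p3 & p4) | (~p3 & p2 & p4)   [simplify]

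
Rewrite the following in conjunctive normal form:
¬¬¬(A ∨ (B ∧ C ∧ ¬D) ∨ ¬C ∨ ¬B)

¬¬¬(A ∨ (B ∧ C ∧ ¬D) ∨ ¬C ∨ ¬B)
≡ ¬(A ∨ (B ∧ C ∧ ¬D) ∨ ¬C ∨ ¬B)   [double negation]
≡ ¬A ∧ ¬(B ∧ C ∧ ¬D) ∧ ¬¬C ∧ ¬¬B   [De Morgan]
≡ ¬A ∧ (¬B ∨ ¬C ∨ ¬¬D) ∧ ¬¬C ∧ ¬¬B   [De Morgan]
≡ ¬A ∧ (¬B ∨ ¬C ∨ D) ∧ ¬¬C ∧ ¬¬B   [double negation]
≡ ¬A ∧ (¬B ∨ ¬C ∨ D) ∧ C ∧ ¬¬B   [double negation]
≡ ¬A ∧ (¬B ∨ ¬C ∨ D) ∧ C ∧ B   [double negation]

¬A ∧ (¬B ∨ ¬C ∨ D) ∧ C ∧ B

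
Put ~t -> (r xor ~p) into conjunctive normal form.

(t | r | ~p) & (t | ~r | p)

~t -> (r xor ~p)
≡ ~~t | (r xor ~p)   (eliminate ->)
≡ ~~t | ((r | ~p) & ~(r & ~p))   (expand xor)
≡ t | ((r | ~p) & ~(r & ~p))   (double negation)
≡ t | ((r | ~p) & (~r | ~~p))   (De Morgan)
≡ t | ((r | ~p) & (~r | p))   (double negation)
≡ (t | r | ~p) & (t | ~r | p)   (distribute | over &)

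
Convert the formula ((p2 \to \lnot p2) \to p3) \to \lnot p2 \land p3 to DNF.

\lnot p2 \land \lnot p3 \lor \lnot p2 \land p3

((p2 \to \lnot p2) \to p3) \to \lnot p2 \land p3
≡ \lnot ((p2 \to \lnot p2) \to p3) \lor \lnot p2 \land p3   (eliminate \to)
≡ \lnot (\lnot (p2 \to \lnot p2) \lor p3) \lor \lnot p2 \land p3   (eliminate \to)
≡ \lnot (\lnot (\lnot p2 \lor \lnot p2) \lor p3) \lor \lnot p2 \land p3   (eliminate \to)
≡ \lnot \lnot (\lnot p2 \lor \lnot p2) \land \lnot p3 \lor \lnot p2 \land p3   (De Morgan)
≡ (\lnot p2 \lor \lnot p2) \land \lnot p3 \lor \lnot p2 \land p3   (double negation)
≡ \lnot p2 \land \lnot p3 \lor \lnot p2 \land \lnot p3 \lor \lnot p2 \land p3   (distribute \land over \lor)
≡ \lnot p2 \land \lnot p3 \lor \lnot p2 \land p3   (simplify)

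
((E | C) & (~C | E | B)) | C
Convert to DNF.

((E | C) & (~C | E | B)) | C
≡ (E & ~C) | (E & E) | (E & B) | (C & ~C) | (C & E) | (C & B) | C   (distribute & over |)
≡ E | C   (simplify)

E | C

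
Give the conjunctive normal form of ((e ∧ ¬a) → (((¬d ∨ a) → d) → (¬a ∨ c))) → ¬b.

((e ∧ ¬a) → (((¬d ∨ a) → d) → (¬a ∨ c))) → ¬b
≡ ¬((e ∧ ¬a) → (((¬d ∨ a) → d) → (¬a ∨ c))) ∨ ¬b   (eliminate →)
≡ ¬(¬(e ∧ ¬a) ∨ (((¬d ∨ a) → d) → (¬a ∨ c))) ∨ ¬b   (eliminate →)
≡ ¬(¬(e ∧ ¬a) ∨ ¬((¬d ∨ a) → d) ∨ ¬a ∨ c) ∨ ¬b   (eliminate →)
≡ ¬(¬(e ∧ ¬a) ∨ ¬(¬(¬d ∨ a) ∨ d) ∨ ¬a ∨ c) ∨ ¬b   (eliminate →)
≡ (¬¬(e ∧ ¬a) ∧ ¬¬(¬(¬d ∨ a) ∨ d) ∧ ¬¬a ∧ ¬c) ∨ ¬b   (De Morgan)
≡ (e ∧ ¬a ∧ ¬¬(¬(¬d ∨ a) ∨ d) ∧ ¬¬a ∧ ¬c) ∨ ¬b   (double negation)
≡ (e ∧ ¬a ∧ (¬(¬d ∨ a) ∨ d) ∧ ¬¬a ∧ ¬c) ∨ ¬b   (double negation)
≡ (e ∧ ¬a ∧ ((¬¬d ∧ ¬a) ∨ d) ∧ ¬¬a ∧ ¬c) ∨ ¬b   (De Morgan)
≡ (e ∧ ¬a ∧ ((d ∧ ¬a) ∨ d) ∧ ¬¬a ∧ ¬c) ∨ ¬b   (double negation)
≡ (e ∧ ¬a ∧ ((d ∧ ¬a) ∨ d) ∧ a ∧ ¬c) ∨ ¬b   (double negation)
≡ (e ∨ ¬b) ∧ (¬a ∨ ¬b) ∧ (d ∨ d ∨ ¬b) ∧ (¬a ∨ d ∨ ¬b) ∧ (a ∨ ¬b) ∧ (¬c ∨ ¬b)   (distribute ∨ over ∧)
≡ (e ∨ ¬b) ∧ (¬a ∨ ¬b) ∧ (d ∨ ¬b) ∧ (a ∨ ¬b) ∧ (¬c ∨ ¬b)   (simplify)

(e ∨ ¬b) ∧ (¬a ∨ ¬b) ∧ (d ∨ ¬b) ∧ (a ∨ ¬b) ∧ (¬c ∨ ¬b)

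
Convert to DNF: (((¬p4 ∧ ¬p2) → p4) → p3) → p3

(((¬p4 ∧ ¬p2) → p4) → p3) → p3
= ¬(((¬p4 ∧ ¬p2) → p4) → p3) ∨ p3   (eliminate →)
= ¬(¬((¬p4 ∧ ¬p2) → p4) ∨ p3) ∨ p3   (eliminate →)
= ¬(¬(¬(¬p4 ∧ ¬p2) ∨ p4) ∨ p3) ∨ p3   (eliminate →)
= (¬¬(¬(¬p4 ∧ ¬p2) ∨ p4) ∧ ¬p3) ∨ p3   (De Morgan)
= ((¬(¬p4 ∧ ¬p2) ∨ p4) ∧ ¬p3) ∨ p3   (double negation)
= ((¬¬p4 ∨ ¬¬p2 ∨ p4) ∧ ¬p3) ∨ p3   (De Morgan)
= ((p4 ∨ ¬¬p2 ∨ p4) ∧ ¬p3) ∨ p3   (double negation)
= ((p4 ∨ p2 ∨ p4) ∧ ¬p3) ∨ p3   (double negation)
= (p4 ∧ ¬p3) ∨ (p2 ∧ ¬p3) ∨ (p4 ∧ ¬p3) ∨ p3   (distribute ∧ over ∨)
= (p4 ∧ ¬p3) ∨ (p2 ∧ ¬p3) ∨ p3   (simplify)

(p4 ∧ ¬p3) ∨ (p2 ∧ ¬p3) ∨ p3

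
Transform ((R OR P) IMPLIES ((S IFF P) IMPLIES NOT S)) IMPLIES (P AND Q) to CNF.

(R OR P) AND (NOT S OR P) AND (S OR P) AND (S OR Q)

((R OR P) IMPLIES ((S IFF P) IMPLIES NOT S)) IMPLIES (P AND Q)
≡ NOT ((R OR P) IMPLIES ((S IFF P) IMPLIES NOT S)) OR (P AND Q)   [eliminate IMPLIES]
≡ NOT (NOT (R OR P) OR ((S IFF P) IMPLIES NOT S)) OR (P AND Q)   [eliminate IMPLIES]
≡ NOT (NOT (R OR P) OR NOT (S IFF P) OR NOT S) OR (P AND Q)   [eliminate IMPLIES]
≡ NOT (NOT (R OR P) OR NOT ((S IMPLIES P) AND (P IMPLIES S)) OR NOT S) OR (P AND Q)   [eliminate IFF]
≡ NOT (NOT (R OR P) OR NOT ((NOT S OR P) AND (P IMPLIES S)) OR NOT S) OR (P AND Q)   [eliminate IMPLIES]
≡ NOT (NOT (R OR P) OR NOT ((NOT S OR P) AND (NOT P OR S)) OR NOT S) OR (P AND Q)   [eliminate IMPLIES]
≡ (NOT NOT (R OR P) AND NOT NOT ((NOT S OR P) AND (NOT P OR S)) AND NOT NOT S) OR (P AND Q)   [De Morgan]
≡ ((R OR P) AND NOT NOT ((NOT S OR P) AND (NOT P OR S)) AND NOT NOT S) OR (P AND Q)   [double negation]
≡ ((R OR P) AND (NOT S OR P) AND (NOT P OR S) AND NOT NOT S) OR (P AND Q)   [double negation]
≡ ((R OR P) AND (NOT S OR P) AND (NOT P OR S) AND S) OR (P AND Q)   [double negation]
≡ (R OR P OR P) AND (R OR P OR Q) AND (NOT S OR P OR P) AND (NOT S OR P OR Q) AND (NOT P OR S OR P) AND (NOT P OR S OR Q) AND (S OR P) AND (S OR Q)   [distribute OR over AND]
≡ (R OR P) AND (NOT S OR P) AND (S OR P) AND (S OR Q)   [simplify]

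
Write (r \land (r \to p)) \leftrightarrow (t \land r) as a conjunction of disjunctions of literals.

(r \land (r \to p)) \leftrightarrow (t \land r)
⇔ ((r \land (r \to p)) \to (t \land r)) \land ((t \land r) \to (r \land (r \to p)))   [eliminate \leftrightarrow]
⇔ (\lnot (r \land (r \to p)) \lor (t \land r)) \land ((t \land r) \to (r \land (r \to p)))   [eliminate \to]
⇔ (\lnot (r \land (\lnot r \lor p)) \lor (t \land r)) \land ((t \land r) \to (r \land (r \to p)))   [eliminate \to]
⇔ (\lnot (r \land (\lnot r \lor p)) \lor (t \land r)) \land (\lnot (t \land r) \lor (r \land (r \to p)))   [eliminate \to]
⇔ (\lnot (r \land (\lnot r \lor p)) \lor (t \land r)) \land (\lnot (t \land r) \lor (r \land (\lnot r \lor p)))   [eliminate \to]
⇔ (\lnot r \lor \lnot (\lnot r \lor p) \lor (t \land r)) \land (\lnot (t \land r) \lor (r \land (\lnot r \lor p)))   [De Morgan]
⇔ (\lnot r \lor (\lnot \lnot r \land \lnot p) \lor (t \land r)) \land (\lnot (t \land r) \lor (r \land (\lnot r \lor p)))   [De Morgan]
⇔ (\lnot r \lor (r \land \lnot p) \lor (t \land r)) \land (\lnot (t \land r) \lor (r \land (\lnot r \lor p)))   [double negation]
⇔ (\lnot r \lor (r \land \lnot p) \lor (t \land r)) \land (\lnot t \lor \lnot r \lor (r \land (\lnot r \lor p)))   [De Morgan]
⇔ (\lnot r \lor r \lor t) \land (\lnot r \lor r \lor r) \land (\lnot r \lor \lnot p \lor t) \land (\lnot r \lor \lnot p \lor r) \land (\lnot t \lor \lnot r \lor r) \land (\lnot t \lor \lnot r \lor \lnot r \lor p)   [distribute \lor over \land]
⇔ (\lnot r \lor \lnot p \lor t) \land (\lnot t \lor \lnot r \lor p)   [simplify]

(\lnot r \lor \lnot p \lor t) \land (\lnot t \lor \lnot r \lor p)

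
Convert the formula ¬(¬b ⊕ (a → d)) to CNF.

¬(¬b ⊕ (a → d))
≡ ¬((¬b ∨ (a → d)) ∧ ¬(¬b ∧ (a → d)))
≡ ¬((¬b ∨ ¬a ∨ d) ∧ ¬(¬b ∧ (a → d)))
≡ ¬((¬b ∨ ¬a ∨ d) ∧ ¬(¬b ∧ (¬a ∨ d)))
≡ ¬(¬b ∨ ¬a ∨ d) ∨ ¬¬(¬b ∧ (¬a ∨ d))
≡ (¬¬b ∧ ¬¬a ∧ ¬d) ∨ ¬¬(¬b ∧ (¬a ∨ d))
≡ (b ∧ ¬¬a ∧ ¬d) ∨ ¬¬(¬b ∧ (¬a ∨ d))
≡ (b ∧ a ∧ ¬d) ∨ ¬¬(¬b ∧ (¬a ∨ d))
≡ (b ∧ a ∧ ¬d) ∨ (¬b ∧ (¬a ∨ d))
≡ (b ∨ ¬b) ∧ (b ∨ ¬a ∨ d) ∧ (a ∨ ¬b) ∧ (a ∨ ¬a ∨ d) ∧ (¬d ∨ ¬b) ∧ (¬d ∨ ¬a ∨ d)
≡ (b ∨ ¬a ∨ d) ∧ (a ∨ ¬b) ∧ (¬d ∨ ¬b)

(b ∨ ¬a ∨ d) ∧ (a ∨ ¬b) ∧ (¬d ∨ ¬b)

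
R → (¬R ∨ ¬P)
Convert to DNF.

¬R ∨ ¬P

R → (¬R ∨ ¬P)
⇔ ¬R ∨ ¬R ∨ ¬P   [eliminate →]
⇔ ¬R ∨ ¬P   [simplify]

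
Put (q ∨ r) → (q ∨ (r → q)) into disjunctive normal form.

q ∨ ¬r

(q ∨ r) → (q ∨ (r → q))
= ¬(q ∨ r) ∨ q ∨ (r → q)   [eliminate →]
= ¬(q ∨ r) ∨ q ∨ ¬r ∨ q   [eliminate →]
= (¬q ∧ ¬r) ∨ q ∨ ¬r ∨ q   [De Morgan]
= q ∨ ¬r   [simplify]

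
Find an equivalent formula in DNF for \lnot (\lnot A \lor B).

\lnot (\lnot A \lor B)
≡ \lnot \lnot A \land \lnot B
≡ A \land \lnot B

A \land \lnot B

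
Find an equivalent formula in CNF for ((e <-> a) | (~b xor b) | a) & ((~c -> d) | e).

c | d | e

((e <-> a) | (~b xor b) | a) & ((~c -> d) | e)
⇔ (((e -> a) & (a -> e)) | (~b xor b) | a) & ((~c -> d) | e)   — eliminate <->
⇔ (((~e | a) & (a -> e)) | (~b xor b) | a) & ((~c -> d) | e)   — eliminate ->
⇔ (((~e | a) & (~a | e)) | (~b xor b) | a) & ((~c -> d) | e)   — eliminate ->
⇔ (((~e | a) & (~a | e)) | ((~b | b) & ~(~b & b)) | a) & ((~c -> d) | e)   — expand xor
⇔ (((~e | a) & (~a | e)) | ((~b | b) & ~(~b & b)) | a) & (~~c | d | e)   — eliminate ->
⇔ (((~e | a) & (~a | e)) | ((~b | b) & (~~b | ~b)) | a) & (~~c | d | e)   — De Morgan
⇔ (((~e | a) & (~a | e)) | ((~b | b) & (b | ~b)) | a) & (~~c | d | e)   — double negation
⇔ (((~e | a) & (~a | e)) | ((~b | b) & (b | ~b)) | a) & (c | d | e)   — double negation
⇔ (~e | a | ~b | b | a) & (~e | a | b | ~b | a) & (~a | e | ~b | b | a) & (~a | e | b | ~b | a) & (c | d | e)   — distribute | over &
⇔ c | d | e   — simplify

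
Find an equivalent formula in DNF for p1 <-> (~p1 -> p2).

p1 <-> (~p1 -> p2)
⇔ (p1 -> (~p1 -> p2)) & ((~p1 -> p2) -> p1)   — eliminate <->
⇔ (~p1 | (~p1 -> p2)) & ((~p1 -> p2) -> p1)   — eliminate ->
⇔ (~p1 | ~~p1 | p2) & ((~p1 -> p2) -> p1)   — eliminate ->
⇔ (~p1 | ~~p1 | p2) & (~(~p1 -> p2) | p1)   — eliminate ->
⇔ (~p1 | ~~p1 | p2) & (~(~~p1 | p2) | p1)   — eliminate ->
⇔ (~p1 | p1 | p2) & (~(~~p1 | p2) | p1)   — double negation
⇔ (~p1 | p1 | p2) & ((~~~p1 & ~p2) | p1)   — De Morgan
⇔ (~p1 | p1 | p2) & ((~p1 & ~p2) | p1)   — double negation
⇔ (~p1 & ~p1 & ~p2) | (~p1 & p1) | (p1 & ~p1 & ~p2) | (p1 & p1) | (p2 & ~p1 & ~p2) | (p2 & p1)   — distribute & over |
⇔ (~p1 & ~p2) | p1   — simplify

(~p1 & ~p2) | p1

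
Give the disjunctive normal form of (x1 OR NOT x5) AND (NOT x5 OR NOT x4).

(x1 AND NOT x4) OR NOT x5

(x1 OR NOT x5) AND (NOT x5 OR NOT x4)
⇔ (x1 AND NOT x5) OR (x1 AND NOT x4) OR (NOT x5 AND NOT x5) OR (NOT x5 AND NOT x4)   [distribute AND over OR]
⇔ (x1 AND NOT x4) OR NOT x5   [simplify]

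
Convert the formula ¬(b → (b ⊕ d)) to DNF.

b ∧ d

¬(b → (b ⊕ d))
≡ ¬(¬b ∨ (b ⊕ d))   (eliminate →)
≡ ¬(¬b ∨ (b ∧ ¬d) ∨ (¬b ∧ d))   (expand ⊕)
≡ ¬¬b ∧ ¬(b ∧ ¬d) ∧ ¬(¬b ∧ d)   (De Morgan)
≡ b ∧ ¬(b ∧ ¬d) ∧ ¬(¬b ∧ d)   (double negation)
≡ b ∧ (¬b ∨ ¬¬d) ∧ ¬(¬b ∧ d)   (De Morgan)
≡ b ∧ (¬b ∨ d) ∧ ¬(¬b ∧ d)   (double negation)
≡ b ∧ (¬b ∨ d) ∧ (¬¬b ∨ ¬d)   (De Morgan)
≡ b ∧ (¬b ∨ d) ∧ (b ∨ ¬d)   (double negation)
≡ (b ∧ ¬b ∧ b) ∨ (b ∧ ¬b ∧ ¬d) ∨ (b ∧ d ∧ b) ∨ (b ∧ d ∧ ¬d)   (distribute ∧ over ∨)
≡ b ∧ d   (simplify)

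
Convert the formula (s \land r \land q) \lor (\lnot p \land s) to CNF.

s \land (r \lor \lnot p) \land (q \lor \lnot p)

(s \land r \land q) \lor (\lnot p \land s)
≡ (s \lor \lnot p) \land (s \lor s) \land (r \lor \lnot p) \land (r \lor s) \land (q \lor \lnot p) \land (q \lor s)   (distribute \lor over \land)
≡ s \land (r \lor \lnot p) \land (q \lor \lnot p)   (simplify)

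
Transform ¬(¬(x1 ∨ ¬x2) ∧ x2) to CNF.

x1 ∨ ¬x2

¬(¬(x1 ∨ ¬x2) ∧ x2)
⇔ ¬¬(x1 ∨ ¬x2) ∨ ¬x2   (De Morgan)
⇔ x1 ∨ ¬x2 ∨ ¬x2   (double negation)
⇔ x1 ∨ ¬x2   (simplify)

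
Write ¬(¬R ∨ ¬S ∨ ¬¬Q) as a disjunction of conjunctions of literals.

¬(¬R ∨ ¬S ∨ ¬¬Q)
≡ ¬¬R ∧ ¬¬S ∧ ¬¬¬Q   (De Morgan)
≡ R ∧ ¬¬S ∧ ¬¬¬Q   (double negation)
≡ R ∧ S ∧ ¬¬¬Q   (double negation)
≡ R ∧ S ∧ ¬Q   (double negation)

R ∧ S ∧ ¬Q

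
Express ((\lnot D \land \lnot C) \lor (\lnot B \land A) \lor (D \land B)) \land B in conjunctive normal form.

(\lnot C \lor \lnot B \lor D) \land (\lnot C \lor A \lor D) \land B

((\lnot D \land \lnot C) \lor (\lnot B \land A) \lor (D \land B)) \land B
≡ (\lnot D \lor \lnot B \lor D) \land (\lnot D \lor \lnot B \lor B) \land (\lnot D \lor A \lor D) \land (\lnot D \lor A \lor B) \land (\lnot C \lor \lnot B \lor D) \land (\lnot C \lor \lnot B \lor B) \land (\lnot C \lor A \lor D) \land (\lnot C \lor A \lor B) \land B   — distribute \lor over \land
≡ (\lnot C \lor \lnot B \lor D) \land (\lnot C \lor A \lor D) \land B   — simplify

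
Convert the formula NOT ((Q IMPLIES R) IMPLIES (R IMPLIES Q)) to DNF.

NOT ((Q IMPLIES R) IMPLIES (R IMPLIES Q))
= NOT (NOT (Q IMPLIES R) OR (R IMPLIES Q))   — eliminate IMPLIES
= NOT (NOT (NOT Q OR R) OR (R IMPLIES Q))   — eliminate IMPLIES
= NOT (NOT (NOT Q OR R) OR NOT R OR Q)   — eliminate IMPLIES
= NOT NOT (NOT Q OR R) AND NOT NOT R AND NOT Q   — De Morgan
= (NOT Q OR R) AND NOT NOT R AND NOT Q   — double negation
= (NOT Q OR R) AND R AND NOT Q   — double negation
= (NOT Q AND R AND NOT Q) OR (R AND R AND NOT Q)   — distribute AND over OR
= NOT Q AND R   — simplify

NOT Q AND R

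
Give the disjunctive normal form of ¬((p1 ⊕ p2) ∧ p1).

p2 ∧ p1 ∨ ¬p1

¬((p1 ⊕ p2) ∧ p1)
= ¬((p1 ∧ ¬p2 ∨ ¬p1 ∧ p2) ∧ p1)   (expand ⊕)
= ¬(p1 ∧ ¬p2 ∨ ¬p1 ∧ p2) ∨ ¬p1   (De Morgan)
= ¬(p1 ∧ ¬p2) ∧ ¬(¬p1 ∧ p2) ∨ ¬p1   (De Morgan)
= (¬p1 ∨ ¬¬p2) ∧ ¬(¬p1 ∧ p2) ∨ ¬p1   (De Morgan)
= (¬p1 ∨ p2) ∧ ¬(¬p1 ∧ p2) ∨ ¬p1   (double negation)
= (¬p1 ∨ p2) ∧ (¬¬p1 ∨ ¬p2) ∨ ¬p1   (De Morgan)
= (¬p1 ∨ p2) ∧ (p1 ∨ ¬p2) ∨ ¬p1   (double negation)
= ¬p1 ∧ p1 ∨ ¬p1 ∧ ¬p2 ∨ p2 ∧ p1 ∨ p2 ∧ ¬p2 ∨ ¬p1   (distribute ∧ over ∨)
= p2 ∧ p1 ∨ ¬p1   (simplify)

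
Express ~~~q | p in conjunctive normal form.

~q | p

~~~q | p
= ~q | p   [double negation]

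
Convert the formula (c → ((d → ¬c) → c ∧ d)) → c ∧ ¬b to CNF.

(c → ((d → ¬c) → c ∧ d)) → c ∧ ¬b
≡ ¬(c → ((d → ¬c) → c ∧ d)) ∨ c ∧ ¬b   [eliminate →]
≡ ¬(¬c ∨ ((d → ¬c) → c ∧ d)) ∨ c ∧ ¬b   [eliminate →]
≡ ¬(¬c ∨ ¬(d → ¬c) ∨ c ∧ d) ∨ c ∧ ¬b   [eliminate →]
≡ ¬(¬c ∨ ¬(¬d ∨ ¬c) ∨ c ∧ d) ∨ c ∧ ¬b   [eliminate →]
≡ ¬¬c ∧ ¬¬(¬d ∨ ¬c) ∧ ¬(c ∧ d) ∨ c ∧ ¬b   [De Morgan]
≡ c ∧ ¬¬(¬d ∨ ¬c) ∧ ¬(c ∧ d) ∨ c ∧ ¬b   [double negation]
≡ c ∧ (¬d ∨ ¬c) ∧ ¬(c ∧ d) ∨ c ∧ ¬b   [double negation]
≡ c ∧ (¬d ∨ ¬c) ∧ (¬c ∨ ¬d) ∨ c ∧ ¬b   [De Morgan]
≡ (c ∨ c) ∧ (c ∨ ¬b) ∧ (¬d ∨ ¬c ∨ c) ∧ (¬d ∨ ¬c ∨ ¬b) ∧ (¬c ∨ ¬d ∨ c) ∧ (¬c ∨ ¬d ∨ ¬b)   [distribute ∨ over ∧]
≡ c ∧ (¬d ∨ ¬c ∨ ¬b)   [simplify]

c ∧ (¬d ∨ ¬c ∨ ¬b)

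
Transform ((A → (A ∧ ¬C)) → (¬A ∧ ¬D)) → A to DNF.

((A → (A ∧ ¬C)) → (¬A ∧ ¬D)) → A
≡ ¬((A → (A ∧ ¬C)) → (¬A ∧ ¬D)) ∨ A   [eliminate →]
≡ ¬(¬(A → (A ∧ ¬C)) ∨ (¬A ∧ ¬D)) ∨ A   [eliminate →]
≡ ¬(¬(¬A ∨ (A ∧ ¬C)) ∨ (¬A ∧ ¬D)) ∨ A   [eliminate →]
≡ (¬¬(¬A ∨ (A ∧ ¬C)) ∧ ¬(¬A ∧ ¬D)) ∨ A   [De Morgan]
≡ ((¬A ∨ (A ∧ ¬C)) ∧ ¬(¬A ∧ ¬D)) ∨ A   [double negation]
≡ ((¬A ∨ (A ∧ ¬C)) ∧ (¬¬A ∨ ¬¬D)) ∨ A   [De Morgan]
≡ ((¬A ∨ (A ∧ ¬C)) ∧ (A ∨ ¬¬D)) ∨ A   [double negation]
≡ ((¬A ∨ (A ∧ ¬C)) ∧ (A ∨ D)) ∨ A   [double negation]
≡ (¬A ∧ A) ∨ (¬A ∧ D) ∨ (A ∧ ¬C ∧ A) ∨ (A ∧ ¬C ∧ D) ∨ A   [distribute ∧ over ∨]
≡ (¬A ∧ D) ∨ A   [simplify]

(¬A ∧ D) ∨ A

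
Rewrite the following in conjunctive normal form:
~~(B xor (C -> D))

(B | ~C | D) & (~B | C) & (~B | ~D)

~~(B xor (C -> D))
≡ ~~((B | (C -> D)) & ~(B & (C -> D)))   [expand xor]
≡ ~~((B | ~C | D) & ~(B & (C -> D)))   [eliminate ->]
≡ ~~((B | ~C | D) & ~(B & (~C | D)))   [eliminate ->]
≡ (B | ~C | D) & ~(B & (~C | D))   [double negation]
≡ (B | ~C | D) & (~B | ~(~C | D))   [De Morgan]
≡ (B | ~C | D) & (~B | (~~C & ~D))   [De Morgan]
≡ (B | ~C | D) & (~B | (C & ~D))   [double negation]
≡ (B | ~C | D) & (~B | C) & (~B | ~D)   [distribute | over &]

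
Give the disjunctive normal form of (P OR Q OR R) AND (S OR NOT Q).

(P AND S) OR (P AND NOT Q) OR (Q AND S) OR (R AND S) OR (R AND NOT Q)

(P OR Q OR R) AND (S OR NOT Q)
≡ (P AND S) OR (P AND NOT Q) OR (Q AND S) OR (Q AND NOT Q) OR (R AND S) OR (R AND NOT Q)   [distribute AND over OR]
≡ (P AND S) OR (P AND NOT Q) OR (Q AND S) OR (R AND S) OR (R AND NOT Q)   [simplify]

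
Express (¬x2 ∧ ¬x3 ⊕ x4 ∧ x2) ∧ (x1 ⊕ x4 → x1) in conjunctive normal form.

(¬x2 ∧ ¬x3 ⊕ x4 ∧ x2) ∧ (x1 ⊕ x4 → x1)
≡ (¬x2 ∧ ¬x3 ∨ x4 ∧ x2) ∧ ¬(¬x2 ∧ ¬x3 ∧ x4 ∧ x2) ∧ (x1 ⊕ x4 → x1)   [expand ⊕]
≡ (¬x2 ∧ ¬x3 ∨ x4 ∧ x2) ∧ ¬(¬x2 ∧ ¬x3 ∧ x4 ∧ x2) ∧ (¬(x1 ⊕ x4) ∨ x1)   [eliminate →]
≡ (¬x2 ∧ ¬x3 ∨ x4 ∧ x2) ∧ ¬(¬x2 ∧ ¬x3 ∧ x4 ∧ x2) ∧ (¬((x1 ∨ x4) ∧ ¬(x1 ∧ x4)) ∨ x1)   [expand ⊕]
≡ (¬x2 ∧ ¬x3 ∨ x4 ∧ x2) ∧ (¬¬x2 ∨ ¬¬x3 ∨ ¬x4 ∨ ¬x2) ∧ (¬((x1 ∨ x4) ∧ ¬(x1 ∧ x4)) ∨ x1)   [De Morgan]
≡ (¬x2 ∧ ¬x3 ∨ x4 ∧ x2) ∧ (x2 ∨ ¬¬x3 ∨ ¬x4 ∨ ¬x2) ∧ (¬((x1 ∨ x4) ∧ ¬(x1 ∧ x4)) ∨ x1)   [double negation]
≡ (¬x2 ∧ ¬x3 ∨ x4 ∧ x2) ∧ (x2 ∨ x3 ∨ ¬x4 ∨ ¬x2) ∧ (¬((x1 ∨ x4) ∧ ¬(x1 ∧ x4)) ∨ x1)   [double negation]
≡ (¬x2 ∧ ¬x3 ∨ x4 ∧ x2) ∧ (x2 ∨ x3 ∨ ¬x4 ∨ ¬x2) ∧ (¬(x1 ∨ x4) ∨ ¬¬(x1 ∧ x4) ∨ x1)   [De Morgan]
≡ (¬x2 ∧ ¬x3 ∨ x4 ∧ x2) ∧ (x2 ∨ x3 ∨ ¬x4 ∨ ¬x2) ∧ (¬x1 ∧ ¬x4 ∨ ¬¬(x1 ∧ x4) ∨ x1)   [De Morgan]
≡ (¬x2 ∧ ¬x3 ∨ x4 ∧ x2) ∧ (x2 ∨ x3 ∨ ¬x4 ∨ ¬x2) ∧ (¬x1 ∧ ¬x4 ∨ x1 ∧ x4 ∨ x1)   [double negation]
≡ (¬x2 ∨ x4) ∧ (¬x2 ∨ x2) ∧ (¬x3 ∨ x4) ∧ (¬x3 ∨ x2) ∧ (x2 ∨ x3 ∨ ¬x4 ∨ ¬x2) ∧ (¬x1 ∨ x1 ∨ x1) ∧ (¬x1 ∨ x4 ∨ x1) ∧ (¬x4 ∨ x1 ∨ x1) ∧ (¬x4 ∨ x4 ∨ x1)   [distribute ∨ over ∧]
≡ (¬x2 ∨ x4) ∧ (¬x3 ∨ x4) ∧ (¬x3 ∨ x2) ∧ (¬x4 ∨ x1)   [simplify]

(¬x2 ∨ x4) ∧ (¬x3 ∨ x4) ∧ (¬x3 ∨ x2) ∧ (¬x4 ∨ x1)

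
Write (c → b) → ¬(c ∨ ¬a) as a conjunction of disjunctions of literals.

(c ∨ a) ∧ (¬b ∨ ¬c) ∧ (¬b ∨ a)

(c → b) → ¬(c ∨ ¬a)
⇔ ¬(c → b) ∨ ¬(c ∨ ¬a)   (eliminate →)
⇔ ¬(¬c ∨ b) ∨ ¬(c ∨ ¬a)   (eliminate →)
⇔ (¬¬c ∧ ¬b) ∨ ¬(c ∨ ¬a)   (De Morgan)
⇔ (c ∧ ¬b) ∨ ¬(c ∨ ¬a)   (double negation)
⇔ (c ∧ ¬b) ∨ (¬c ∧ ¬¬a)   (De Morgan)
⇔ (c ∧ ¬b) ∨ (¬c ∧ a)   (double negation)
⇔ (c ∨ ¬c) ∧ (c ∨ a) ∧ (¬b ∨ ¬c) ∧ (¬b ∨ a)   (distribute ∨ over ∧)
⇔ (c ∨ a) ∧ (¬b ∨ ¬c) ∧ (¬b ∨ a)   (simplify)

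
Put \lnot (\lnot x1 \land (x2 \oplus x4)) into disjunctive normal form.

x1 \lor (\lnot x2 \land \lnot x4) \lor (x4 \land x2)

\lnot (\lnot x1 \land (x2 \oplus x4))
≡ \lnot (\lnot x1 \land ((x2 \land \lnot x4) \lor (\lnot x2 \land x4)))
≡ \lnot \lnot x1 \lor \lnot ((x2 \land \lnot x4) \lor (\lnot x2 \land x4))
≡ x1 \lor \lnot ((x2 \land \lnot x4) \lor (\lnot x2 \land x4))
≡ x1 \lor (\lnot (x2 \land \lnot x4) \land \lnot (\lnot x2 \land x4))
≡ x1 \lor ((\lnot x2 \lor \lnot \lnot x4) \land \lnot (\lnot x2 \land x4))
≡ x1 \lor ((\lnot x2 \lor x4) \land \lnot (\lnot x2 \land x4))
≡ x1 \lor ((\lnot x2 \lor x4) \land (\lnot \lnot x2 \lor \lnot x4))
≡ x1 \lor ((\lnot x2 \lor x4) \land (x2 \lor \lnot x4))
≡ x1 \lor (\lnot x2 \land x2) \lor (\lnot x2 \land \lnot x4) \lor (x4 \land x2) \lor (x4 \land \lnot x4)
≡ x1 \lor (\lnot x2 \land \lnot x4) \lor (x4 \land x2)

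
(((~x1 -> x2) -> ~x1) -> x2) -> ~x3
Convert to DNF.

(~x1 & ~x2) | ~x3

(((~x1 -> x2) -> ~x1) -> x2) -> ~x3
⇔ ~(((~x1 -> x2) -> ~x1) -> x2) | ~x3
⇔ ~(~((~x1 -> x2) -> ~x1) | x2) | ~x3
⇔ ~(~(~(~x1 -> x2) | ~x1) | x2) | ~x3
⇔ ~(~(~(~~x1 | x2) | ~x1) | x2) | ~x3
⇔ (~~(~(~~x1 | x2) | ~x1) & ~x2) | ~x3
⇔ ((~(~~x1 | x2) | ~x1) & ~x2) | ~x3
⇔ (((~~~x1 & ~x2) | ~x1) & ~x2) | ~x3
⇔ (((~x1 & ~x2) | ~x1) & ~x2) | ~x3
⇔ (~x1 & ~x2 & ~x2) | (~x1 & ~x2) | ~x3
⇔ (~x1 & ~x2) | ~x3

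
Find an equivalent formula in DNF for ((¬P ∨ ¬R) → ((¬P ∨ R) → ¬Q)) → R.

(¬P ∧ Q) ∨ R

((¬P ∨ ¬R) → ((¬P ∨ R) → ¬Q)) → R
⇔ ¬((¬P ∨ ¬R) → ((¬P ∨ R) → ¬Q)) ∨ R   — eliminate →
⇔ ¬(¬(¬P ∨ ¬R) ∨ ((¬P ∨ R) → ¬Q)) ∨ R   — eliminate →
⇔ ¬(¬(¬P ∨ ¬R) ∨ ¬(¬P ∨ R) ∨ ¬Q) ∨ R   — eliminate →
⇔ (¬¬(¬P ∨ ¬R) ∧ ¬¬(¬P ∨ R) ∧ ¬¬Q) ∨ R   — De Morgan
⇔ ((¬P ∨ ¬R) ∧ ¬¬(¬P ∨ R) ∧ ¬¬Q) ∨ R   — double negation
⇔ ((¬P ∨ ¬R) ∧ (¬P ∨ R) ∧ ¬¬Q) ∨ R   — double negation
⇔ ((¬P ∨ ¬R) ∧ (¬P ∨ R) ∧ Q) ∨ R   — double negation
⇔ (¬P ∧ ¬P ∧ Q) ∨ (¬P ∧ R ∧ Q) ∨ (¬R ∧ ¬P ∧ Q) ∨ (¬R ∧ R ∧ Q) ∨ R   — distribute ∧ over ∨
⇔ (¬P ∧ Q) ∨ R   — simplify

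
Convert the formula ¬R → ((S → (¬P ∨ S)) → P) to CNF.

¬R → ((S → (¬P ∨ S)) → P)
= ¬¬R ∨ ((S → (¬P ∨ S)) → P)   (eliminate →)
= ¬¬R ∨ ¬(S → (¬P ∨ S)) ∨ P   (eliminate →)
= ¬¬R ∨ ¬(¬S ∨ ¬P ∨ S) ∨ P   (eliminate →)
= R ∨ ¬(¬S ∨ ¬P ∨ S) ∨ P   (double negation)
= R ∨ (¬¬S ∧ ¬¬P ∧ ¬S) ∨ P   (De Morgan)
= R ∨ (S ∧ ¬¬P ∧ ¬S) ∨ P   (double negation)
= R ∨ (S ∧ P ∧ ¬S) ∨ P   (double negation)
= (R ∨ S ∨ P) ∧ (R ∨ P ∨ P) ∧ (R ∨ ¬S ∨ P)   (distribute ∨ over ∧)
= R ∨ P   (simplify)

R ∨ P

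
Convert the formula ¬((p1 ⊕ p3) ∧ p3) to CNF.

¬((p1 ⊕ p3) ∧ p3)
⇔ ¬((p1 ∨ p3) ∧ ¬(p1 ∧ p3) ∧ p3)   [expand ⊕]
⇔ ¬(p1 ∨ p3) ∨ ¬¬(p1 ∧ p3) ∨ ¬p3   [De Morgan]
⇔ (¬p1 ∧ ¬p3) ∨ ¬¬(p1 ∧ p3) ∨ ¬p3   [De Morgan]
⇔ (¬p1 ∧ ¬p3) ∨ (p1 ∧ p3) ∨ ¬p3   [double negation]
⇔ (¬p1 ∨ p1 ∨ ¬p3) ∧ (¬p1 ∨ p3 ∨ ¬p3) ∧ (¬p3 ∨ p1 ∨ ¬p3) ∧ (¬p3 ∨ p3 ∨ ¬p3)   [distribute ∨ over ∧]
⇔ ¬p3 ∨ p1   [simplify]

¬p3 ∨ p1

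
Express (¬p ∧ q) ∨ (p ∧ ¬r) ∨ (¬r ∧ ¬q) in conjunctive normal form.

(¬p ∧ q) ∨ (p ∧ ¬r) ∨ (¬r ∧ ¬q)
⇔ (¬p ∨ p ∨ ¬r) ∧ (¬p ∨ p ∨ ¬q) ∧ (¬p ∨ ¬r ∨ ¬r) ∧ (¬p ∨ ¬r ∨ ¬q) ∧ (q ∨ p ∨ ¬r) ∧ (q ∨ p ∨ ¬q) ∧ (q ∨ ¬r ∨ ¬r) ∧ (q ∨ ¬r ∨ ¬q)   — distribute ∨ over ∧
⇔ (¬p ∨ ¬r) ∧ (q ∨ ¬r)   — simplify

(¬p ∨ ¬r) ∧ (q ∨ ¬r)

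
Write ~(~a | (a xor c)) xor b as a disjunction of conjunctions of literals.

(a & c & ~b) | (~a & b) | (a & ~c & b)

~(~a | (a xor c)) xor b
≡ (~(~a | (a xor c)) & ~b) | (~~(~a | (a xor c)) & b)   [expand xor]
≡ (~(~a | (a & ~c) | (~a & c)) & ~b) | (~~(~a | (a xor c)) & b)   [expand xor]
≡ (~(~a | (a & ~c) | (~a & c)) & ~b) | (~~(~a | (a & ~c) | (~a & c)) & b)   [expand xor]
≡ (~~a & ~(a & ~c) & ~(~a & c) & ~b) | (~~(~a | (a & ~c) | (~a & c)) & b)   [De Morgan]
≡ (a & ~(a & ~c) & ~(~a & c) & ~b) | (~~(~a | (a & ~c) | (~a & c)) & b)   [double negation]
≡ (a & (~a | ~~c) & ~(~a & c) & ~b) | (~~(~a | (a & ~c) | (~a & c)) & b)   [De Morgan]
≡ (a & (~a | c) & ~(~a & c) & ~b) | (~~(~a | (a & ~c) | (~a & c)) & b)   [double negation]
≡ (a & (~a | c) & (~~a | ~c) & ~b) | (~~(~a | (a & ~c) | (~a & c)) & b)   [De Morgan]
≡ (a & (~a | c) & (a | ~c) & ~b) | (~~(~a | (a & ~c) | (~a & c)) & b)   [double negation]
≡ (a & (~a | c) & (a | ~c) & ~b) | ((~a | (a & ~c) | (~a & c)) & b)   [double negation]
≡ (a & ~a & a & ~b) | (a & ~a & ~c & ~b) | (a & c & a & ~b) | (a & c & ~c & ~b) | (~a & b) | (a & ~c & b) | (~a & c & b)   [distribute & over |]
≡ (a & c & ~b) | (~a & b) | (a & ~c & b)   [simplify]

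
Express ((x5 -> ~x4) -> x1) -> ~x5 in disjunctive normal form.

((x5 -> ~x4) -> x1) -> ~x5
≡ ~((x5 -> ~x4) -> x1) | ~x5   [eliminate ->]
≡ ~(~(x5 -> ~x4) | x1) | ~x5   [eliminate ->]
≡ ~(~(~x5 | ~x4) | x1) | ~x5   [eliminate ->]
≡ (~~(~x5 | ~x4) & ~x1) | ~x5   [De Morgan]
≡ ((~x5 | ~x4) & ~x1) | ~x5   [double negation]
≡ (~x5 & ~x1) | (~x4 & ~x1) | ~x5   [distribute & over |]
≡ (~x4 & ~x1) | ~x5   [simplify]

(~x4 & ~x1) | ~x5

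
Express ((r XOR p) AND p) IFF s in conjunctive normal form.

((r XOR p) AND p) IFF s
⇔ (((r XOR p) AND p) IMPLIES s) AND (s IMPLIES ((r XOR p) AND p))   — eliminate IFF
⇔ (NOT ((r XOR p) AND p) OR s) AND (s IMPLIES ((r XOR p) AND p))   — eliminate IMPLIES
⇔ (NOT ((r OR p) AND NOT (r AND p) AND p) OR s) AND (s IMPLIES ((r XOR p) AND p))   — expand XOR
⇔ (NOT ((r OR p) AND NOT (r AND p) AND p) OR s) AND (NOT s OR ((r XOR p) AND p))   — eliminate IMPLIES
⇔ (NOT ((r OR p) AND NOT (r AND p) AND p) OR s) AND (NOT s OR ((r OR p) AND NOT (r AND p) AND p))   — expand XOR
⇔ (NOT (r OR p) OR NOT NOT (r AND p) OR NOT p OR s) AND (NOT s OR ((r OR p) AND NOT (r AND p) AND p))   — De Morgan
⇔ ((NOT r AND NOT p) OR NOT NOT (r AND p) OR NOT p OR s) AND (NOT s OR ((r OR p) AND NOT (r AND p) AND p))   — De Morgan
⇔ ((NOT r AND NOT p) OR (r AND p) OR NOT p OR s) AND (NOT s OR ((r OR p) AND NOT (r AND p) AND p))   — double negation
⇔ ((NOT r AND NOT p) OR (r AND p) OR NOT p OR s) AND (NOT s OR ((r OR p) AND (NOT r OR NOT p) AND p))   — De Morgan
⇔ (NOT r OR r OR NOT p OR s) AND (NOT r OR p OR NOT p OR s) AND (NOT p OR r OR NOT p OR s) AND (NOT p OR p OR NOT p OR s) AND (NOT s OR r OR p) AND (NOT s OR NOT r OR NOT p) AND (NOT s OR p)   — distribute OR over AND
⇔ (NOT p OR r OR s) AND (NOT s OR NOT r OR NOT p) AND (NOT s OR p)   — simplify

(NOT p OR r OR s) AND (NOT s OR NOT r OR NOT p) AND (NOT s OR p)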